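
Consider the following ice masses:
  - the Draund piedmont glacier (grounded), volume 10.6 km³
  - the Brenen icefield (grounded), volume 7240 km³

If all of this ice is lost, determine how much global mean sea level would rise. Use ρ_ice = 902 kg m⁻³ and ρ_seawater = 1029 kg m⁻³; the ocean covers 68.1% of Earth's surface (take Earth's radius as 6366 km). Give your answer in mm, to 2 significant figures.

Draund: 10.6 km³ × (902/1029) = 9.292 km³ of water.
Brenen: 7240 km³ × (902/1029) = 6346 km³ of water.
Total added water ≈ 6.356×10^12 m³ over 3.47×10^14 m² → Δh = 0.0183 m = 18 mm.

≈ 18 mm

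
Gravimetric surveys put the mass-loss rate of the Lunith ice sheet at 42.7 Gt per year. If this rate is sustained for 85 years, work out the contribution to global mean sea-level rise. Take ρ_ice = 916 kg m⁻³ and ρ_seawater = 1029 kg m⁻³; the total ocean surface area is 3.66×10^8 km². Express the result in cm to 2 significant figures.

≈ 0.96 cm

Total mass lost = 42.7 Gt/yr × 85 yr = 3630 Gt = 3.630×10^15 kg.
ρ_w = 1029 kg m⁻³, so water volume = 3.630×10^15 / 1029 = 3.527×10^12 m³.
Δh = 3.527×10^12 / 3.66×10^14 = 9.64×10^-3 m = 0.96 cm.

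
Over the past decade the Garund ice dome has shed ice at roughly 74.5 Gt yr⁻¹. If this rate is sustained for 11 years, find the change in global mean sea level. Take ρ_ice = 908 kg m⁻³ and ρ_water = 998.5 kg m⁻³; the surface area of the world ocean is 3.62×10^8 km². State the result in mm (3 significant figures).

Total mass lost = 74.5 Gt/yr × 11 yr = 819.5 Gt = 8.195×10^14 kg.
ρ_w = 998.5 kg m⁻³, so water volume = 8.195×10^14 / 998.5 = 8.207×10^11 m³.
Δh = 8.207×10^11 / 3.62×10^14 = 2.27×10^-3 m = 2.27 mm.

≈ 2.27 mm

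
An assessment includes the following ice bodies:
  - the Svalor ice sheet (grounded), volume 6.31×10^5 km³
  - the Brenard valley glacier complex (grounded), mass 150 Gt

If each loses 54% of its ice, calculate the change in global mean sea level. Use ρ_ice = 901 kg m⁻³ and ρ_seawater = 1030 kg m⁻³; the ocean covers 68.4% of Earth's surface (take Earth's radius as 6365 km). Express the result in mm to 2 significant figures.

Svalor: 0.54 × 6.31×10^5 km³ × (901/1030) = 2.981×10^5 km³ of water.
Brenard: 0.54 × 150 Gt = 8.100×10^13 kg; dividing by ρ_w = 1030 kg m⁻³ gives 7.864×10^10 m³ of water.
Total added water ≈ 2.981×10^14 m³ over 3.48×10^14 m² → Δh = 0.856 m = 860 mm.

≈ 860 mm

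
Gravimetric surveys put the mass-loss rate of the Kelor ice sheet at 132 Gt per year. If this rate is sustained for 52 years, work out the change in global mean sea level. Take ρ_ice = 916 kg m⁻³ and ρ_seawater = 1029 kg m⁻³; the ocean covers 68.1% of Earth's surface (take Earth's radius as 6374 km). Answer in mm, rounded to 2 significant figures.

≈ 19 mm

Total mass lost = 132 Gt/yr × 52 yr = 6864 Gt = 6.864×10^15 kg.
ρ_w = 1029 kg m⁻³, so water volume = 6.864×10^15 / 1029 = 6.671×10^12 m³.
Δh = 6.671×10^12 / 3.48×10^14 = 0.0192 m = 19 mm.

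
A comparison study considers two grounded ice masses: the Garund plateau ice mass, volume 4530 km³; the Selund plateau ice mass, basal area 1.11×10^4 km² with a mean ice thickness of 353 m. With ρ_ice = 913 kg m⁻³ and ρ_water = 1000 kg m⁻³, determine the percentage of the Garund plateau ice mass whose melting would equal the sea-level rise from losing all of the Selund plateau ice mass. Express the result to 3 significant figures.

Equal sea-level rise means equal mass of meltwater, i.e. equal mass of ice lost.
Ice mass of Selund: 3.577×10^15 kg; ice mass of Garund: 4.136×10^15 kg.
Fraction required = 3.577×10^15 / 4.136×10^15 = 0.865 → 86.5 %.

≈ 86.5 %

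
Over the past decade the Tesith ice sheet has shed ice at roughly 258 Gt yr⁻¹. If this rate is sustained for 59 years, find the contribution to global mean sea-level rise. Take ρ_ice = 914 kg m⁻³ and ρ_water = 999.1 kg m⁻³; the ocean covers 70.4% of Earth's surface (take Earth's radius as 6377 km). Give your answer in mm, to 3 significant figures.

≈ 42.3 mm

Total mass lost = 258 Gt/yr × 59 yr = 1.522×10^4 Gt = 1.522×10^16 kg.
ρ_w = 999.1 kg m⁻³, so water volume = 1.522×10^16 / 999.1 = 1.524×10^13 m³.
Δh = 1.524×10^13 / 3.60×10^14 = 0.0423 m = 42.3 mm.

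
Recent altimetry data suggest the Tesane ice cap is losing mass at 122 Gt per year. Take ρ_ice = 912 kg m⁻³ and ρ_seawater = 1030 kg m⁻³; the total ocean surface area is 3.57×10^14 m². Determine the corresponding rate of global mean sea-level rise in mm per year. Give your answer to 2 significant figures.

≈ 0.33 mm/yr

ρ_w = 1030 kg m⁻³. Annual water volume added = 122 Gt / ρ_w = 1.220×10^14 kg / 1030 kg m⁻³ = 1.184×10^11 m³.
Δh per year = 1.184×10^11 / 3.57×10^14 = 3.32×10^-4 m = 0.33 mm.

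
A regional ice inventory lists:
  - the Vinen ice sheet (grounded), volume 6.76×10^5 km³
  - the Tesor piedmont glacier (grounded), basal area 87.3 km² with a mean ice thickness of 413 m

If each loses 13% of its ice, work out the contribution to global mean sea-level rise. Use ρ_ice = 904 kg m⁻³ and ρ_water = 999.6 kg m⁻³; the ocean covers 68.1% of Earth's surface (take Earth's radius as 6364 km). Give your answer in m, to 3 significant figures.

Vinen: 0.13 × 6.76×10^5 km³ × (904/999.6) = 7.948×10^4 km³ of water.
Tesor: ice volume = 87.3 km² × 413 m = 36.05 km³; 0.13 × 36.05 × (904/999.6) = 4.239 km³ of water.
Total added water ≈ 7.948×10^13 m³ over 3.47×10^14 m² → Δh = 0.229 m.

≈ 0.229 m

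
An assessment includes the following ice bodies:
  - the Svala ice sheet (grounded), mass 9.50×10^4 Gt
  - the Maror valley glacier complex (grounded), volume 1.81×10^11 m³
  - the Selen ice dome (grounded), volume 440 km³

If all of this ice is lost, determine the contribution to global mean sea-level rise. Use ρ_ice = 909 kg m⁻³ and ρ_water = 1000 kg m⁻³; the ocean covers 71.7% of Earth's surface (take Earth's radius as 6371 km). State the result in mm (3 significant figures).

≈ 261 mm

Svala: 9.50×10^4 Gt = 9.500×10^16 kg; dividing by ρ_w = 1000 kg m⁻³ gives 9.500×10^13 m³ of water.
Maror: 1.81×10^11 m³ × (909/1000) = 1.645×10^11 m³ of water.
Selen: 440 km³ × (909/1000) = 400.0 km³ of water.
Total added water ≈ 9.556×10^13 m³ over 3.66×10^14 m² → Δh = 0.261 m = 261 mm.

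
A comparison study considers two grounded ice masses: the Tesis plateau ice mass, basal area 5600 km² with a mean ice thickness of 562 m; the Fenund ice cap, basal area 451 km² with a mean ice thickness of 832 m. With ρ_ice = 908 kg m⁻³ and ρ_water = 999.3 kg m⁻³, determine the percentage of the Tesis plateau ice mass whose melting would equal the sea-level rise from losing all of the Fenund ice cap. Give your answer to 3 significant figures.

≈ 11.9 %

Equal sea-level rise means equal mass of meltwater, i.e. equal mass of ice lost.
Ice mass of Fenund: 3.407×10^14 kg; ice mass of Tesis: 2.858×10^15 kg.
Fraction required = 3.407×10^14 / 2.858×10^15 = 0.119 → 11.9 %.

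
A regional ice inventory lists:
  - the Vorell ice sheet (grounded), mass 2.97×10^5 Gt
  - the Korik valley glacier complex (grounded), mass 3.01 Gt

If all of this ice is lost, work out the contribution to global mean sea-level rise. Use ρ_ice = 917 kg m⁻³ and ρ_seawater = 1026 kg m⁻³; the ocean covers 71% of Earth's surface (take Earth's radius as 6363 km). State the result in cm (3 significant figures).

≈ 80.1 cm

Vorell: 2.97×10^5 Gt = 2.970×10^17 kg; dividing by ρ_w = 1026 kg m⁻³ gives 2.895×10^14 m³ of water.
Korik: 3.01 Gt = 3.010×10^12 kg; dividing by ρ_w = 1026 kg m⁻³ gives 2.934×10^9 m³ of water.
Total added water ≈ 2.895×10^14 m³ over 3.61×10^14 m² → Δh = 0.801 m = 80.1 cm.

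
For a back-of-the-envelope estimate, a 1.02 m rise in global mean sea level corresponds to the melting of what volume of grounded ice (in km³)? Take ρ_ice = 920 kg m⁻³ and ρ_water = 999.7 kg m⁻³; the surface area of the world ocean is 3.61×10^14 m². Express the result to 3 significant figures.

≈ 4.00×10^5 km³

Required water volume = Δh × A = 1.02 m × 3.61×10^14 m² = 3.682×10^14 m³ = 3.682×10^5 km³.
Ice volume = water volume × ρ_w/ρ_ice = 3.682×10^5 × 999.7/920 = 4.00×10^5 km³.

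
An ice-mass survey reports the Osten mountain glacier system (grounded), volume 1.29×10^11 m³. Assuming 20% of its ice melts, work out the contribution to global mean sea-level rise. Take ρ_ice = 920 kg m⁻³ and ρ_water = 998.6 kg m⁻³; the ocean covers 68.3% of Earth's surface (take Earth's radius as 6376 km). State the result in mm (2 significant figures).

Osten: 0.2 × 1.29×10^11 m³ × (920/998.6) = 2.377×10^10 m³ of water.
Spread over 3.49×10^14 m² of ocean, Δh = 2.377×10^10 / 3.49×10^14 = 6.81×10^-5 m = 0.068 mm.

≈ 0.068 mm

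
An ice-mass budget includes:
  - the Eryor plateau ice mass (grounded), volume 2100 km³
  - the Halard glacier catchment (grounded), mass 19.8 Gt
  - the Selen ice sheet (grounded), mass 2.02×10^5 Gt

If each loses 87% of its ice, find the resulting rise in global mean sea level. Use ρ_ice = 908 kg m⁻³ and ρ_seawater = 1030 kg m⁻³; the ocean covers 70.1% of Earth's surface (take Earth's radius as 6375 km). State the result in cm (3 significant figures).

Eryor: 0.87 × 2100 km³ × (908/1030) = 1611 km³ of water.
Halard: 0.87 × 19.8 Gt = 1.723×10^13 kg; dividing by ρ_w = 1030 kg m⁻³ gives 1.672×10^10 m³ of water.
Selen: 0.87 × 2.02×10^5 Gt = 1.757×10^17 kg; dividing by ρ_w = 1030 kg m⁻³ gives 1.706×10^14 m³ of water.
Total added water ≈ 1.722×10^14 m³ over 3.58×10^14 m² → Δh = 0.481 m = 48.1 cm.

≈ 48.1 cm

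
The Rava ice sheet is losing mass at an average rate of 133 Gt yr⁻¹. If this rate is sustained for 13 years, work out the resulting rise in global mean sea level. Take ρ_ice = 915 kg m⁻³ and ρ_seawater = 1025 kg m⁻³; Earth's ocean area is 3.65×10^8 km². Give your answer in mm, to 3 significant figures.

≈ 4.62 mm

Total mass lost = 133 Gt/yr × 13 yr = 1729 Gt = 1.729×10^15 kg.
ρ_w = 1025 kg m⁻³, so water volume = 1.729×10^15 / 1025 = 1.687×10^12 m³.
Δh = 1.687×10^12 / 3.65×10^14 = 4.62×10^-3 m = 4.62 mm.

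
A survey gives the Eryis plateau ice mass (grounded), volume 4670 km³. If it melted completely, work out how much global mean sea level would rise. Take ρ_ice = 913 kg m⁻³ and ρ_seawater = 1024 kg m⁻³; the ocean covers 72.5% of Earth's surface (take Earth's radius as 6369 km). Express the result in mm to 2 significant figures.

≈ 11 mm

Eryis: 4670 km³ × (913/1024) = 4164 km³ of water.
Spread over 3.70×10^14 m² of ocean, Δh = 4.164×10^12 / 3.70×10^14 = 0.0113 m = 11 mm.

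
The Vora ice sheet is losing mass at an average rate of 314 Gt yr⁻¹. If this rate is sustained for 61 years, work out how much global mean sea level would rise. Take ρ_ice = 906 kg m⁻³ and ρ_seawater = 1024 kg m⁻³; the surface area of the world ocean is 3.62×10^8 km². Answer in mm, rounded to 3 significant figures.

Total mass lost = 314 Gt/yr × 61 yr = 1.915×10^4 Gt = 1.915×10^16 kg.
ρ_w = 1024 kg m⁻³, so water volume = 1.915×10^16 / 1024 = 1.871×10^13 m³.
Δh = 1.871×10^13 / 3.62×10^14 = 0.0517 m = 51.7 mm.

≈ 51.7 mm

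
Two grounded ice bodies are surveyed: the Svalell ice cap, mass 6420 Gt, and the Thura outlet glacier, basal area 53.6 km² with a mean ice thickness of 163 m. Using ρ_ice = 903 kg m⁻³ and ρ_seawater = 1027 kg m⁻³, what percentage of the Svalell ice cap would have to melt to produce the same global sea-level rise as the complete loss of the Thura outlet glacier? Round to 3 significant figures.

≈ 0.123 %

Equal sea-level rise means equal mass of meltwater, i.e. equal mass of ice lost.
Ice mass of Thura: 7.889×10^12 kg; ice mass of Svalell: 6.420×10^15 kg.
Fraction required = 7.889×10^12 / 6.420×10^15 = 1.23×10^-3 → 0.123 %.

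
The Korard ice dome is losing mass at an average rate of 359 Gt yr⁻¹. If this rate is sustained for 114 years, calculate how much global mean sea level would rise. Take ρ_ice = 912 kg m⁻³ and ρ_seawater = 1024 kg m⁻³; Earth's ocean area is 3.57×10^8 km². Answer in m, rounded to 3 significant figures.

Total mass lost = 359 Gt/yr × 114 yr = 4.093×10^4 Gt = 4.093×10^16 kg.
ρ_w = 1024 kg m⁻³, so water volume = 4.093×10^16 / 1024 = 3.997×10^13 m³.
Δh = 3.997×10^13 / 3.57×10^14 = 0.112 m.

≈ 0.112 m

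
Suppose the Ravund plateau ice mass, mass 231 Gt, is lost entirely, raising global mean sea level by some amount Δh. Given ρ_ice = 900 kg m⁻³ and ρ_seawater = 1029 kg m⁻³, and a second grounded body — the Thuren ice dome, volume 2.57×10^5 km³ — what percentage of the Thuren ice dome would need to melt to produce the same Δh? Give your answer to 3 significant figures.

Equal sea-level rise means equal mass of meltwater, i.e. equal mass of ice lost.
Ice mass of Ravund: 2.310×10^14 kg; ice mass of Thuren: 2.313×10^17 kg.
Fraction required = 2.310×10^14 / 2.313×10^17 = 9.99×10^-4 → 0.0999 %.

≈ 0.0999 %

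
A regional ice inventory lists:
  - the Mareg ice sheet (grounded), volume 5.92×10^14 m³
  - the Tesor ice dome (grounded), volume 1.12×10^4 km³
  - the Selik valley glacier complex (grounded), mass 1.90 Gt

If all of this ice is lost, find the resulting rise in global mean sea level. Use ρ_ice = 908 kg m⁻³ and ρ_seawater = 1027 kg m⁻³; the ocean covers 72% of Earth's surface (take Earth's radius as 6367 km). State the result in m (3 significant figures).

Mareg: 5.92×10^14 m³ × (908/1027) = 5.234×10^14 m³ of water.
Tesor: 1.12×10^4 km³ × (908/1027) = 9902 km³ of water.
Selik: 1.90 Gt = 1.900×10^12 kg; dividing by ρ_w = 1027 kg m⁻³ gives 1.850×10^9 m³ of water.
Total added water ≈ 5.333×10^14 m³ over 3.67×10^14 m² → Δh = 1.45 m.

≈ 1.45 m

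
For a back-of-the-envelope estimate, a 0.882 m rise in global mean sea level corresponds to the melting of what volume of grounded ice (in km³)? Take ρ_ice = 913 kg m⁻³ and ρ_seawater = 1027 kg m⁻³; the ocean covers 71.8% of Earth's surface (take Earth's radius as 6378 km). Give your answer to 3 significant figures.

≈ 3.64×10^5 km³

Required water volume = Δh × A = 0.882 m × 3.67×10^14 m² = 3.237×10^14 m³ = 3.237×10^5 km³.
Ice volume = water volume × ρ_w/ρ_ice = 3.237×10^5 × 1027/913 = 3.64×10^5 km³.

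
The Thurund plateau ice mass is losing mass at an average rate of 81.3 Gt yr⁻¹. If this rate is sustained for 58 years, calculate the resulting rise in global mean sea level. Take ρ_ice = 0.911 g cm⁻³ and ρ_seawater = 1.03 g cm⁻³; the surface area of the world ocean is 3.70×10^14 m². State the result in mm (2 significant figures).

≈ 12 mm

Total mass lost = 81.3 Gt/yr × 58 yr = 4715 Gt = 4.715×10^15 kg.
ρ_w = 1.03 g cm⁻³ = 1030 kg m⁻³, so water volume = 4.715×10^15 / 1030 = 4.578×10^12 m³.
Δh = 4.578×10^12 / 3.70×10^14 = 0.0124 m = 12 mm.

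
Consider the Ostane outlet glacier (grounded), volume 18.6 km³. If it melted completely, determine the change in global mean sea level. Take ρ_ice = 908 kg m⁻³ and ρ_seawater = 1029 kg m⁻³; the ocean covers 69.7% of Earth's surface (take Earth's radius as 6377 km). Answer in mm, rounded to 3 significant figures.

Ostane: 18.6 km³ × (908/1029) = 16.41 km³ of water.
Spread over 3.56×10^14 m² of ocean, Δh = 1.641×10^10 / 3.56×10^14 = 4.61×10^-5 m = 0.0461 mm.

≈ 0.0461 mm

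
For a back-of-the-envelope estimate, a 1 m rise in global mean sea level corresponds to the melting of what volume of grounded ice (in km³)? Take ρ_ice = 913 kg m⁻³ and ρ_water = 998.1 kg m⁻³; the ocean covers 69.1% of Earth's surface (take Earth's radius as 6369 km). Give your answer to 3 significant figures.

≈ 3.85×10^5 km³

Required water volume = Δh × A = 1 m × 3.52×10^14 m² = 3.522×10^14 m³ = 3.522×10^5 km³.
Ice volume = water volume × ρ_w/ρ_ice = 3.522×10^5 × 998.1/913 = 3.85×10^5 km³.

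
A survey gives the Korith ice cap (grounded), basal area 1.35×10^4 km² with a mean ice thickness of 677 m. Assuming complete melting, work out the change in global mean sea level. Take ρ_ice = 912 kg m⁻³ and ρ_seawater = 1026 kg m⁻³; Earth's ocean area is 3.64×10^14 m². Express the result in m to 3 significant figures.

≈ 0.0223 m

Korith: ice volume = 1.35×10^4 km² × 677 m = 9140 km³; 9140 × (912/1026) = 8124 km³ of water.
Spread over 3.64×10^14 m² of ocean, Δh = 8.124×10^12 / 3.64×10^14 = 0.0223 m.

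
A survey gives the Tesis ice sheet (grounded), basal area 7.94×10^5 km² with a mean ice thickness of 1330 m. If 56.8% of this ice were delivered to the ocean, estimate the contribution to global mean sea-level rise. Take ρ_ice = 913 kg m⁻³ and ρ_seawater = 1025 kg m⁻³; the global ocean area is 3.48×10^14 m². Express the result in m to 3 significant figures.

Tesis: ice volume = 7.94×10^5 km² × 1330 m = 1.056×10^6 km³; 0.568 × 1.056×10^6 × (913/1025) = 5.343×10^5 km³ of water.
Spread over 3.48×10^14 m² of ocean, Δh = 5.343×10^14 / 3.48×10^14 = 1.54 m.

≈ 1.54 m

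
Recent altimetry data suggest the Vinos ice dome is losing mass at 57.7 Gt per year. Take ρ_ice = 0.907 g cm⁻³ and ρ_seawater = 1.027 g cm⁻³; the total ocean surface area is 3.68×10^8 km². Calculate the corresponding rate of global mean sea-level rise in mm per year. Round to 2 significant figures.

ρ_w = 1.027 g cm⁻³ = 1027 kg m⁻³. Annual water volume added = 57.7 Gt / ρ_w = 5.770×10^13 kg / 1027 kg m⁻³ = 5.618×10^10 m³.
Δh per year = 5.618×10^10 / 3.68×10^14 = 1.53×10^-4 m = 0.15 mm.

≈ 0.15 mm/yr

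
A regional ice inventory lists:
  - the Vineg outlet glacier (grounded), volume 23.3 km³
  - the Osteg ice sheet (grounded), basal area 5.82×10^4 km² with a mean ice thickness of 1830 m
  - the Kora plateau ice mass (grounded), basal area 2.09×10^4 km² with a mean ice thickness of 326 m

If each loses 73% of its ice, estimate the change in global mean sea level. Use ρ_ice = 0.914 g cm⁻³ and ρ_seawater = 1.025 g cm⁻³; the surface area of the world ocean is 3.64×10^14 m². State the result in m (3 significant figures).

Vineg: 0.73 × 23.3 km³ × (914/1025) = 15.17 km³ of water.
Osteg: ice volume = 5.82×10^4 km² × 1830 m = 1.065×10^5 km³; 0.73 × 1.065×10^5 × (914/1025) = 6.933×10^4 km³ of water.
Kora: ice volume = 2.09×10^4 km² × 326 m = 6813 km³; 0.73 × 6813 × (914/1025) = 4435 km³ of water.
Total added water ≈ 7.378×10^13 m³ over 3.64×10^14 m² → Δh = 0.203 m.

≈ 0.203 m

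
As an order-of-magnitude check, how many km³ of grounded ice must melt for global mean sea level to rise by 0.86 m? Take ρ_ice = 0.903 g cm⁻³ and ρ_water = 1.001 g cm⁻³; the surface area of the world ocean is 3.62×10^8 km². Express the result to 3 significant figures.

≈ 3.45×10^5 km³

Required water volume = Δh × A = 0.86 m × 3.62×10^14 m² = 3.113×10^14 m³ = 3.113×10^5 km³.
Ice volume = water volume × ρ_w/ρ_ice = 3.113×10^5 × 1001/903 = 3.45×10^5 km³.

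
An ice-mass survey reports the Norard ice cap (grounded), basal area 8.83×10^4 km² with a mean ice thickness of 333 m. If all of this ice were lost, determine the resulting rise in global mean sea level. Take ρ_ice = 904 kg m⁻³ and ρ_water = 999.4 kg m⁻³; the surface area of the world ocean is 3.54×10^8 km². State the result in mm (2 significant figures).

Norard: ice volume = 8.83×10^4 km² × 333 m = 2.940×10^4 km³; 2.940×10^4 × (904/999.4) = 2.660×10^4 km³ of water.
Spread over 3.54×10^14 m² of ocean, Δh = 2.660×10^13 / 3.54×10^14 = 0.0751 m = 75 mm.

≈ 75 mm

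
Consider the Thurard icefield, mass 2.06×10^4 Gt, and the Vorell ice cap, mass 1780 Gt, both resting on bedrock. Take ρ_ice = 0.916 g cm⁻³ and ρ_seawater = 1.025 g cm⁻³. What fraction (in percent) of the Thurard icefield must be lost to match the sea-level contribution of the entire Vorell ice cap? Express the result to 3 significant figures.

Equal sea-level rise means equal mass of meltwater, i.e. equal mass of ice lost.
Ice mass of Vorell: 1.780×10^15 kg; ice mass of Thurard: 2.060×10^16 kg.
Fraction required = 1.780×10^15 / 2.060×10^16 = 0.0864 → 8.64 %.

≈ 8.64 %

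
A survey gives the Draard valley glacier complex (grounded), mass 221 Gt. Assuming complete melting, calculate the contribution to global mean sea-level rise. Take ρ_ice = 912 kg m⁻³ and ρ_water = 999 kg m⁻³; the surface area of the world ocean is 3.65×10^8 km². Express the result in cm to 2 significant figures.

Draard: 221 Gt = 2.210×10^14 kg; dividing by ρ_w = 999 kg m⁻³ gives 2.212×10^11 m³ of water.
Spread over 3.65×10^14 m² of ocean, Δh = 2.212×10^11 / 3.65×10^14 = 6.06×10^-4 m = 0.061 cm.

≈ 0.061 cm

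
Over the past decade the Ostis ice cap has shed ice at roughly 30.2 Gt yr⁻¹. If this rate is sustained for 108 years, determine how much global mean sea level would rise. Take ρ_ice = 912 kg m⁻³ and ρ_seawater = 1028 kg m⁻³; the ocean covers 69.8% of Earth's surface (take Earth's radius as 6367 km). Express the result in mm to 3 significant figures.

Total mass lost = 30.2 Gt/yr × 108 yr = 3262 Gt = 3.262×10^15 kg.
ρ_w = 1028 kg m⁻³, so water volume = 3.262×10^15 / 1028 = 3.173×10^12 m³.
Δh = 3.173×10^12 / 3.56×10^14 = 8.92×10^-3 m = 8.92 mm.

≈ 8.92 mm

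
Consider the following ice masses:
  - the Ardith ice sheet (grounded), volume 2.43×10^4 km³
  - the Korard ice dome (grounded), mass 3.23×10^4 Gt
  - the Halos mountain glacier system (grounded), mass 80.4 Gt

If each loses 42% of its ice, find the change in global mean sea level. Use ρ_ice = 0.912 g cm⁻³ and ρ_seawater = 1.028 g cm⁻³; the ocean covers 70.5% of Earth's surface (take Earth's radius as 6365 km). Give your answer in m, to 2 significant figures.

≈ 0.062 m

Ardith: 0.42 × 2.43×10^4 km³ × (912/1028) = 9054 km³ of water.
Korard: 0.42 × 3.23×10^4 Gt = 1.357×10^16 kg; dividing by ρ_w = 1.028 g cm⁻³ = 1028 kg m⁻³ gives 1.320×10^13 m³ of water.
Halos: 0.42 × 80.4 Gt = 3.377×10^13 kg; dividing by ρ_w = 1028 kg m⁻³ gives 3.285×10^10 m³ of water.
Total added water ≈ 2.228×10^13 m³ over 3.59×10^14 m² → Δh = 0.0621 m.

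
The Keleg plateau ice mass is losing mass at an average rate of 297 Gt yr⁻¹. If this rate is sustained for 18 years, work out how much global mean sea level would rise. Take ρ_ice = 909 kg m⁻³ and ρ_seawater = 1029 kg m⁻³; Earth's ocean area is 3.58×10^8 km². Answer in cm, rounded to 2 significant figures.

≈ 1.5 cm

Total mass lost = 297 Gt/yr × 18 yr = 5346 Gt = 5.346×10^15 kg.
ρ_w = 1029 kg m⁻³, so water volume = 5.346×10^15 / 1029 = 5.195×10^12 m³.
Δh = 5.195×10^12 / 3.58×10^14 = 0.0145 m = 1.5 cm.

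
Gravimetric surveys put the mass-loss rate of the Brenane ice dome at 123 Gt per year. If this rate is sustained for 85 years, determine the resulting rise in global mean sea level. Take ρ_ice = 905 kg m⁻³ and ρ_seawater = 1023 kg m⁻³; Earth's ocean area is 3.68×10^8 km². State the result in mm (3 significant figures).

Total mass lost = 123 Gt/yr × 85 yr = 1.046×10^4 Gt = 1.046×10^16 kg.
ρ_w = 1023 kg m⁻³, so water volume = 1.046×10^16 / 1023 = 1.022×10^13 m³.
Δh = 1.022×10^13 / 3.68×10^14 = 0.0278 m = 27.8 mm.

≈ 27.8 mm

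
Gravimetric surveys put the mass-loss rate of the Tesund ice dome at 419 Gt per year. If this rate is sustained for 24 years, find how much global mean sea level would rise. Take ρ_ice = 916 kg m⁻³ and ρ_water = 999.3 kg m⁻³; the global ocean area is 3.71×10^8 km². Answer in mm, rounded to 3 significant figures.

Total mass lost = 419 Gt/yr × 24 yr = 1.006×10^4 Gt = 1.006×10^16 kg.
ρ_w = 999.3 kg m⁻³, so water volume = 1.006×10^16 / 999.3 = 1.006×10^13 m³.
Δh = 1.006×10^13 / 3.71×10^14 = 0.0271 m = 27.1 mm.

≈ 27.1 mm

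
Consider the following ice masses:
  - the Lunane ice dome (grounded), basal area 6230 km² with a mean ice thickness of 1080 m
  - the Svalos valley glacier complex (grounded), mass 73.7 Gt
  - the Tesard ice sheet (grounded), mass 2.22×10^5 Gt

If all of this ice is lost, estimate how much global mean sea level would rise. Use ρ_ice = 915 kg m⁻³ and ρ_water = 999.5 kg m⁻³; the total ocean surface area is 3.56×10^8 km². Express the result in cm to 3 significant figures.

Lunane: ice volume = 6230 km² × 1080 m = 6728 km³; 6728 × (915/999.5) = 6160 km³ of water.
Svalos: 73.7 Gt = 7.370×10^13 kg; dividing by ρ_w = 999.5 kg m⁻³ gives 7.374×10^10 m³ of water.
Tesard: 2.22×10^5 Gt = 2.220×10^17 kg; dividing by ρ_w = 999.5 kg m⁻³ gives 2.221×10^14 m³ of water.
Total added water ≈ 2.283×10^14 m³ over 3.56×10^14 m² → Δh = 0.641 m = 64.1 cm.

≈ 64.1 cm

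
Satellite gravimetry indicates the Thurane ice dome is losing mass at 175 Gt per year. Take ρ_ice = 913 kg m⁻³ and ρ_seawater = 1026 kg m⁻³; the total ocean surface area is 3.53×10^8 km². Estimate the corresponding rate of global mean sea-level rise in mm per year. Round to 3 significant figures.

≈ 0.483 mm/yr

ρ_w = 1026 kg m⁻³. Annual water volume added = 175 Gt / ρ_w = 1.750×10^14 kg / 1026 kg m⁻³ = 1.706×10^11 m³.
Δh per year = 1.706×10^11 / 3.53×10^14 = 4.83×10^-4 m = 0.483 mm.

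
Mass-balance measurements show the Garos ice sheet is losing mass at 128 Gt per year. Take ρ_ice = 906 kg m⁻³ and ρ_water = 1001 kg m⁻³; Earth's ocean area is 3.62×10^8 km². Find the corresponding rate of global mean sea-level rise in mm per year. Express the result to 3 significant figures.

≈ 0.353 mm/yr

ρ_w = 1001 kg m⁻³. Annual water volume added = 128 Gt / ρ_w = 1.280×10^14 kg / 1001 kg m⁻³ = 1.279×10^11 m³.
Δh per year = 1.279×10^11 / 3.62×10^14 = 3.53×10^-4 m = 0.353 mm.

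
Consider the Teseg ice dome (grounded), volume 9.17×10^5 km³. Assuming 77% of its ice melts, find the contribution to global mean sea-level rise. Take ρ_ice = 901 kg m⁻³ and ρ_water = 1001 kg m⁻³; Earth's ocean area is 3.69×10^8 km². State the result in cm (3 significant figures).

Teseg: 0.77 × 9.17×10^5 km³ × (901/1001) = 6.356×10^5 km³ of water.
Spread over 3.69×10^14 m² of ocean, Δh = 6.356×10^14 / 3.69×10^14 = 1.72 m = 172 cm.

≈ 172 cm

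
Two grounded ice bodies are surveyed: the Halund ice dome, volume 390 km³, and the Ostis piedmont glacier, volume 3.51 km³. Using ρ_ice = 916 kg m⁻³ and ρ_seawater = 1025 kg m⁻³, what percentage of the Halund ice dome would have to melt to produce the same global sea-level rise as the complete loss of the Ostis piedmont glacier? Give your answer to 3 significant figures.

≈ 0.900 %

Equal sea-level rise means equal mass of meltwater, i.e. equal mass of ice lost.
Ice mass of Ostis: 3.215×10^12 kg; ice mass of Halund: 3.572×10^14 kg.
Fraction required = 3.215×10^12 / 3.572×10^14 = 9.00×10^-3 → 0.900 %.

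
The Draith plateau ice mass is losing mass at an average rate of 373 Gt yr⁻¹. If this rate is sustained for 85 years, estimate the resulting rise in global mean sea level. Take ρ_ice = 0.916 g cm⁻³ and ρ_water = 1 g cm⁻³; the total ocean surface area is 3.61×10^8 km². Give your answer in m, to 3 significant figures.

≈ 0.0878 m

Total mass lost = 373 Gt/yr × 85 yr = 3.170×10^4 Gt = 3.170×10^16 kg.
ρ_w = 1 g cm⁻³ = 1000 kg m⁻³, so water volume = 3.170×10^16 / 1000 = 3.170×10^13 m³.
Δh = 3.170×10^13 / 3.61×10^14 = 0.0878 m.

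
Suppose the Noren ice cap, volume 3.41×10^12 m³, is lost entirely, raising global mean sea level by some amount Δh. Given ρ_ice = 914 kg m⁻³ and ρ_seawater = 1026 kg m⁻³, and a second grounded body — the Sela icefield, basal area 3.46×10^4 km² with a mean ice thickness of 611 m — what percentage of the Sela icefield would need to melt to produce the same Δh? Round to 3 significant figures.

≈ 16.1 %

Equal sea-level rise means equal mass of meltwater, i.e. equal mass of ice lost.
Ice mass of Noren: 3.117×10^15 kg; ice mass of Sela: 1.932×10^16 kg.
Fraction required = 3.117×10^15 / 1.932×10^16 = 0.161 → 16.1 %.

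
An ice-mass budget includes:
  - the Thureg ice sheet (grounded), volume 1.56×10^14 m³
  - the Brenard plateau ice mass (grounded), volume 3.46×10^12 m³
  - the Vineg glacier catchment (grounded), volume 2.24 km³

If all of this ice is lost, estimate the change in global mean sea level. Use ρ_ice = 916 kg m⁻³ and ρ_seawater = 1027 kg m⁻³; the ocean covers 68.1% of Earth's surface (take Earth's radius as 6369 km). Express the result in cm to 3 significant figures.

≈ 41.0 cm

Thureg: 1.56×10^14 m³ × (916/1027) = 1.391×10^14 m³ of water.
Brenard: 3.46×10^12 m³ × (916/1027) = 3.086×10^12 m³ of water.
Vineg: 2.24 km³ × (916/1027) = 1.998 km³ of water.
Total added water ≈ 1.422×10^14 m³ over 3.47×10^14 m² → Δh = 0.410 m = 41.0 cm.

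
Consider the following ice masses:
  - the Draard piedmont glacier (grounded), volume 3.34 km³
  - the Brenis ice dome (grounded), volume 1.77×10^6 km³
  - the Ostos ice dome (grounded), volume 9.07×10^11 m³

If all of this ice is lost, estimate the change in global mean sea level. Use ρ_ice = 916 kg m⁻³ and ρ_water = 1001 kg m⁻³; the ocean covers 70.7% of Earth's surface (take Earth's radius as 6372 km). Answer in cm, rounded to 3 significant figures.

Draard: 3.34 km³ × (916/1001) = 3.056 km³ of water.
Brenis: 1.77×10^6 km³ × (916/1001) = 1.620×10^6 km³ of water.
Ostos: 9.07×10^11 m³ × (916/1001) = 8.300×10^11 m³ of water.
Total added water ≈ 1.621×10^15 m³ over 3.61×10^14 m² → Δh = 4.49 m = 449 cm.

≈ 449 cm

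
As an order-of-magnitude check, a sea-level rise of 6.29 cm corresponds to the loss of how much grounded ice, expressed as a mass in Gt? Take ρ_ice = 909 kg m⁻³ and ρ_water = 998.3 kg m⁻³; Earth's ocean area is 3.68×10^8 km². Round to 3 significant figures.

≈ 2.31×10^4 Gt

Required water volume = Δh × A = 0.0629 m × 3.68×10^14 m² = 2.315×10^13 m³.
ρ_w = 998.3 kg m⁻³, so the mass of water = 2.315×10^13 m³ × 998.3 kg m⁻³ = 2.311×10^16 kg = 2.31×10^4 Gt (and the same mass of ice, by conservation).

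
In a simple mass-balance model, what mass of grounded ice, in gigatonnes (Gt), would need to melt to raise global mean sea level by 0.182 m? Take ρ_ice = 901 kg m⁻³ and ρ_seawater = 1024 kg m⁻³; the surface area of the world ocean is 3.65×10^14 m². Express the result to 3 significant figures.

≈ 6.80×10^4 Gt

Required water volume = Δh × A = 0.182 m × 3.65×10^14 m² = 6.643×10^13 m³.
ρ_w = 1024 kg m⁻³, so the mass of water = 6.643×10^13 m³ × 1024 kg m⁻³ = 6.802×10^16 kg = 6.80×10^4 Gt (and the same mass of ice, by conservation).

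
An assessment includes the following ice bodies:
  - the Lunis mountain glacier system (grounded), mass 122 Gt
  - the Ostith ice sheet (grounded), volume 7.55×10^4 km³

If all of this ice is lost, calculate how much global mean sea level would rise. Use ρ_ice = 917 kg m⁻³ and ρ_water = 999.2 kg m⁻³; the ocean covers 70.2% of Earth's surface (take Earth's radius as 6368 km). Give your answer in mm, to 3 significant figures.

≈ 194 mm

Lunis: 122 Gt = 1.220×10^14 kg; dividing by ρ_w = 999.2 kg m⁻³ gives 1.221×10^11 m³ of water.
Ostith: 7.55×10^4 km³ × (917/999.2) = 6.929×10^4 km³ of water.
Total added water ≈ 6.941×10^13 m³ over 3.58×10^14 m² → Δh = 0.194 m = 194 mm.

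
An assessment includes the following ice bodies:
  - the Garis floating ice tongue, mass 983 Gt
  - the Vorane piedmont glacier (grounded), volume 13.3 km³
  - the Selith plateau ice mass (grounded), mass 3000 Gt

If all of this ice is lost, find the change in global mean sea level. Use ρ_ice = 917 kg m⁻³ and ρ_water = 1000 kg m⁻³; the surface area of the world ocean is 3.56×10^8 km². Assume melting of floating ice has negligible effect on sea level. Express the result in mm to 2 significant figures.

The Garis floating ice tongue is floating and already displaces its own weight of water, so its melt adds essentially nothing to sea level.
Vorane: 13.3 km³ × (917/1000) = 12.20 km³ of water.
Selith: 3000 Gt = 3.000×10^15 kg; dividing by ρ_w = 1000 kg m⁻³ gives 3.000×10^12 m³ of water.
Total added water ≈ 3.012×10^12 m³ over 3.56×10^14 m² → Δh = 8.46×10^-3 m = 8.5 mm.

≈ 8.5 mm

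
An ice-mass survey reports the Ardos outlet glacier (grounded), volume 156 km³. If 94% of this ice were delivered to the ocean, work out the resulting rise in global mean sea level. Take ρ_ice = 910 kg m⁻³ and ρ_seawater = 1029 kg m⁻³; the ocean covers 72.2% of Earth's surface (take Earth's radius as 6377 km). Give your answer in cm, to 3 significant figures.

≈ 0.0351 cm

Ardos: 0.94 × 156 km³ × (910/1029) = 129.7 km³ of water.
Spread over 3.69×10^14 m² of ocean, Δh = 1.297×10^11 / 3.69×10^14 = 3.51×10^-4 m = 0.0351 cm.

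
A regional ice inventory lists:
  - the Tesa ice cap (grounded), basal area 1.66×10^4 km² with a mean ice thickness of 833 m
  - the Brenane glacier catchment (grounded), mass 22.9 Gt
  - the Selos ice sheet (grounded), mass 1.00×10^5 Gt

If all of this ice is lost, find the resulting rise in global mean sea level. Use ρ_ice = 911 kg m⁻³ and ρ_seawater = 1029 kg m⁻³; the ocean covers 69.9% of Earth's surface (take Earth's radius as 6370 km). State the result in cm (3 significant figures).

≈ 30.7 cm

Tesa: ice volume = 1.66×10^4 km² × 833 m = 1.383×10^4 km³; 1.383×10^4 × (911/1029) = 1.224×10^4 km³ of water.
Brenane: 22.9 Gt = 2.290×10^13 kg; dividing by ρ_w = 1029 kg m⁻³ gives 2.225×10^10 m³ of water.
Selos: 1.00×10^5 Gt = 1.000×10^17 kg; dividing by ρ_w = 1029 kg m⁻³ gives 9.718×10^13 m³ of water.
Total added water ≈ 1.094×10^14 m³ over 3.56×10^14 m² → Δh = 0.307 m = 30.7 cm.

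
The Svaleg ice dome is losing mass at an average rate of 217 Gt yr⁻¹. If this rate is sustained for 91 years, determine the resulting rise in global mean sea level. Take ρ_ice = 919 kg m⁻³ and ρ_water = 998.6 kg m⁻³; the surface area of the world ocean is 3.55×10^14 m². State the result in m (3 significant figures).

≈ 0.0557 m

Total mass lost = 217 Gt/yr × 91 yr = 1.975×10^4 Gt = 1.975×10^16 kg.
ρ_w = 998.6 kg m⁻³, so water volume = 1.975×10^16 / 998.6 = 1.977×10^13 m³.
Δh = 1.977×10^13 / 3.55×10^14 = 0.0557 m.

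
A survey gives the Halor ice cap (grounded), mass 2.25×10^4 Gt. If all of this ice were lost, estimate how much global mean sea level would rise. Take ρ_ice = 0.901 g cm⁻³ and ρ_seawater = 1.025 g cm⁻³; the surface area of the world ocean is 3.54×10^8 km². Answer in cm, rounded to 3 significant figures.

Halor: 2.25×10^4 Gt = 2.250×10^16 kg; dividing by ρ_w = 1.025 g cm⁻³ = 1025 kg m⁻³ gives 2.195×10^13 m³ of water.
Spread over 3.54×10^14 m² of ocean, Δh = 2.195×10^13 / 3.54×10^14 = 0.0620 m = 6.20 cm.

≈ 6.20 cm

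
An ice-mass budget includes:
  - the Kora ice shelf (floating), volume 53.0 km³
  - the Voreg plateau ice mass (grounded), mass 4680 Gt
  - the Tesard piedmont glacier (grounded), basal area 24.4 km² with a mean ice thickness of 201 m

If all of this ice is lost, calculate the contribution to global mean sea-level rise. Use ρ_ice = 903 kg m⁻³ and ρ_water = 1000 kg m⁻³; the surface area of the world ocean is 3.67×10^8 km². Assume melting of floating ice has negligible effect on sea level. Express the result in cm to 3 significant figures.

≈ 1.28 cm

The Kora ice shelf is floating and already displaces its own weight of water, so its melt adds essentially nothing to sea level.
Voreg: 4680 Gt = 4.680×10^15 kg; dividing by ρ_w = 1000 kg m⁻³ gives 4.680×10^12 m³ of water.
Tesard: ice volume = 24.4 km² × 201 m = 4.904 km³; 4.904 × (903/1000) = 4.429 km³ of water.
Total added water ≈ 4.684×10^12 m³ over 3.67×10^14 m² → Δh = 0.0128 m = 1.28 cm.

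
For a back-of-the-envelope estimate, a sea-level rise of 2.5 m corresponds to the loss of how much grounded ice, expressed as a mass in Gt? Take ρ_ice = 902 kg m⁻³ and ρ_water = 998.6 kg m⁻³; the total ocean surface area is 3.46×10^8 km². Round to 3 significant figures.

≈ 8.64×10^5 Gt

Required water volume = Δh × A = 2.5 m × 3.46×10^14 m² = 8.650×10^14 m³.
ρ_w = 998.6 kg m⁻³, so the mass of water = 8.650×10^14 m³ × 998.6 kg m⁻³ = 8.638×10^17 kg = 8.64×10^5 Gt (and the same mass of ice, by conservation).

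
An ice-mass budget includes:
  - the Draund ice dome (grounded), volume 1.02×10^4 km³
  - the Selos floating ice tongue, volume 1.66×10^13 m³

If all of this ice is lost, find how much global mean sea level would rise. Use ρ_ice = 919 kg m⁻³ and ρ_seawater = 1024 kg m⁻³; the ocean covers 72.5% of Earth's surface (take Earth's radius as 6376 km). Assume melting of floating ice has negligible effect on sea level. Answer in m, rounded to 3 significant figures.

Draund: 1.02×10^4 km³ × (919/1024) = 9154 km³ of water.
The Selos floating ice tongue is floating and already displaces its own weight of water, so its melt adds essentially nothing to sea level.
Total added water ≈ 9.154×10^12 m³ over 3.70×10^14 m² → Δh = 0.0247 m.

≈ 0.0247 m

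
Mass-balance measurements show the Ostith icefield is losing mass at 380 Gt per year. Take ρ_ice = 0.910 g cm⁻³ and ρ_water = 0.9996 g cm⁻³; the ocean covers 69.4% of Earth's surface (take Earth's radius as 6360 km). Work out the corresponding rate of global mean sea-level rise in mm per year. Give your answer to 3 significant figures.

ρ_w = 0.9996 g cm⁻³ = 999.6 kg m⁻³. Annual water volume added = 380 Gt / ρ_w = 3.800×10^14 kg / 999.6 kg m⁻³ = 3.802×10^11 m³.
Δh per year = 3.802×10^11 / 3.53×10^14 = 1.08×10^-3 m = 1.08 mm.

≈ 1.08 mm/yr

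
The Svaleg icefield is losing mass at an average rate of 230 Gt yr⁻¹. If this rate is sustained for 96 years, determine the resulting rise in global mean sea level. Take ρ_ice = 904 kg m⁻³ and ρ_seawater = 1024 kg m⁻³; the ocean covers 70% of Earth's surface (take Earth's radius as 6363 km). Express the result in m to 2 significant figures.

≈ 0.061 m

Total mass lost = 230 Gt/yr × 96 yr = 2.208×10^4 Gt = 2.208×10^16 kg.
ρ_w = 1024 kg m⁻³, so water volume = 2.208×10^16 / 1024 = 2.156×10^13 m³.
Δh = 2.156×10^13 / 3.56×10^14 = 0.0605 m.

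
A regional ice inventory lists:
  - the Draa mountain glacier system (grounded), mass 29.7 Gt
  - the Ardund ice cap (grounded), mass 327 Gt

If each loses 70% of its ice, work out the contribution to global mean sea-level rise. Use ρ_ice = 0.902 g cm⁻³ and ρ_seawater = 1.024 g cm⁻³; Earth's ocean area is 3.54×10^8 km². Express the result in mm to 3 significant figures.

≈ 0.689 mm

Draa: 0.7 × 29.7 Gt = 2.079×10^13 kg; dividing by ρ_w = 1.024 g cm⁻³ = 1024 kg m⁻³ gives 2.030×10^10 m³ of water.
Ardund: 0.7 × 327 Gt = 2.289×10^14 kg; dividing by ρ_w = 1024 kg m⁻³ gives 2.235×10^11 m³ of water.
Total added water ≈ 2.438×10^11 m³ over 3.54×10^14 m² → Δh = 6.89×10^-4 m = 0.689 mm.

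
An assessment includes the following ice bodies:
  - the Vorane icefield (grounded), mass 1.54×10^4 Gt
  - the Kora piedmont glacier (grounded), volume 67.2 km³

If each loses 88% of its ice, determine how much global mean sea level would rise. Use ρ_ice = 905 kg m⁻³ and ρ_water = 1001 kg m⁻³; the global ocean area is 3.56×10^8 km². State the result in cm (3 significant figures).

Vorane: 0.88 × 1.54×10^4 Gt = 1.355×10^16 kg; dividing by ρ_w = 1001 kg m⁻³ gives 1.354×10^13 m³ of water.
Kora: 0.88 × 67.2 km³ × (905/1001) = 53.46 km³ of water.
Total added water ≈ 1.359×10^13 m³ over 3.56×10^14 m² → Δh = 0.0382 m = 3.82 cm.

≈ 3.82 cm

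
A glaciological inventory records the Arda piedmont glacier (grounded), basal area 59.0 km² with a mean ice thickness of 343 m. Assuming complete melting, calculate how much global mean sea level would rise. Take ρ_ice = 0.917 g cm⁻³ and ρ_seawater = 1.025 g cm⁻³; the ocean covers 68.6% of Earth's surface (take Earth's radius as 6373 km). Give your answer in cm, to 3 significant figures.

≈ 5.17×10^-3 cm

Arda: ice volume = 59.0 km² × 343 m = 20.24 km³; 20.24 × (917/1025) = 18.10 km³ of water.
Spread over 3.50×10^14 m² of ocean, Δh = 1.810×10^10 / 3.50×10^14 = 5.17×10^-5 m = 5.17×10^-3 cm.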